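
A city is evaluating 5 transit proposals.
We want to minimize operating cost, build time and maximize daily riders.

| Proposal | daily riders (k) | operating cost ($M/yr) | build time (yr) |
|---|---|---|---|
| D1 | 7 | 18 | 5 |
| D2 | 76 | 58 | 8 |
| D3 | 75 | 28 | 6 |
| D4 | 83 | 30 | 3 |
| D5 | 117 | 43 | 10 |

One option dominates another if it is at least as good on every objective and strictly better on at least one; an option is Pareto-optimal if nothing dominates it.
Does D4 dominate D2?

Yes

D4 vs D2: daily riders 83≥76, operating cost 30≤58, build time 3≤8 — D4 is at least as good on every objective with at least one strict improvement.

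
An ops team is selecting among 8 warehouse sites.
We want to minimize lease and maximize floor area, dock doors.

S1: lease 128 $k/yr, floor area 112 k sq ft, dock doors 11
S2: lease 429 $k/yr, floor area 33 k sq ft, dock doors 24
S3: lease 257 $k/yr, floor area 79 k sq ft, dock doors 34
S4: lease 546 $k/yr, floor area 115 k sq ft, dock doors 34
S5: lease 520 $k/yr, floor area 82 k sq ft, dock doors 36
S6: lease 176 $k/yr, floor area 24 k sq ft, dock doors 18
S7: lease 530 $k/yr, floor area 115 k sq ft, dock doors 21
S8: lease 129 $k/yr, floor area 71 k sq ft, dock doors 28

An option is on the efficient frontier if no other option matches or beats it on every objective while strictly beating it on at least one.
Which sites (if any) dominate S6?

S8

S8: lease 129≤176, floor area 71≥24, dock doors 28≥18 — dominates S6.
Others (S1, S2, S3, S4, S5, S7) are each worse than S6 on at least one objective.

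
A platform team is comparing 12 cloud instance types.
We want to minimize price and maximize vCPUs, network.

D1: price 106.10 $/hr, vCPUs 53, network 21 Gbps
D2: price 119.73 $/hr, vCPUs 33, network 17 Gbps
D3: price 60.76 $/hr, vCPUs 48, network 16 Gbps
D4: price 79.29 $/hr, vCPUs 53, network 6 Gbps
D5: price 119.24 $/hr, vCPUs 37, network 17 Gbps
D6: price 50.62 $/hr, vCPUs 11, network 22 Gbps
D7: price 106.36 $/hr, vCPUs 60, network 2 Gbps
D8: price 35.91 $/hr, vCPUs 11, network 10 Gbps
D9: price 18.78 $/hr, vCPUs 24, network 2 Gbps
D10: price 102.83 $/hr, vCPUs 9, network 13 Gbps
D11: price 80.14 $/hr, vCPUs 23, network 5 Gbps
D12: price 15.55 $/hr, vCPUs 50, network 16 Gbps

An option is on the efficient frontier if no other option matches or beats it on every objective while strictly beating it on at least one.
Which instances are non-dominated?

D1, D4, D6, D7, D12

D1: not dominated.
D2: dominated by D1 (price 106.10≤119.73, vCPUs 53≥33, network 21≥17).
D3: dominated by D12 (price 15.55≤60.76, vCPUs 50≥48, network 16≥16).
D4: not dominated.
D5: dominated by D1 (price 106.10≤119.24, vCPUs 53≥37, network 21≥17).
D6: not dominated (best network).
D7: not dominated (best vCPUs).
D8: dominated by D12 (price 15.55≤35.91, vCPUs 50≥11, network 16≥10).
D9: dominated by D12 (price 15.55≤18.78, vCPUs 50≥24, network 16≥2).
D10: dominated by D3 (price 60.76≤102.83, vCPUs 48≥9, network 16≥13).
D11: dominated by D3 (price 60.76≤80.14, vCPUs 48≥23, network 16≥5).
D12: not dominated (best price).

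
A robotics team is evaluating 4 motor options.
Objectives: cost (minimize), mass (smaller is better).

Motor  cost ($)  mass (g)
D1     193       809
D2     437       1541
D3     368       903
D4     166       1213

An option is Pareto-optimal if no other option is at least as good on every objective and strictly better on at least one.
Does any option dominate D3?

Yes

D1 vs D3: cost 193≤368, mass 809≤903 — D1 is at least as good on every objective and strictly better on at least one, so D1 dominates D3.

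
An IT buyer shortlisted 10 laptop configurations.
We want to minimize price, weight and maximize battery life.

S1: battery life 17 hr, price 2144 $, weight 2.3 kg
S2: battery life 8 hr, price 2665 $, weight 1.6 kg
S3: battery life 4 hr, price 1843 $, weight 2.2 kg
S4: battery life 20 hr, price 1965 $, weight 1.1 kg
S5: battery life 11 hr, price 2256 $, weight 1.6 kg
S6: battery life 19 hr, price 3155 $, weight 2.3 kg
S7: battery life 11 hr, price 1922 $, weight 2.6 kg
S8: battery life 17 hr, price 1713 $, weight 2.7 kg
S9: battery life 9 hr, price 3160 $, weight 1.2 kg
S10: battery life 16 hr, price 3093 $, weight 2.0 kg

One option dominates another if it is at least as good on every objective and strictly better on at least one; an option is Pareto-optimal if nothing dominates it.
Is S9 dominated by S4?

S4 vs S9: battery life 20≥9, price 1965≤3160, weight 1.1≤1.2 — S4 is at least as good on every objective with at least one strict improvement.

Yes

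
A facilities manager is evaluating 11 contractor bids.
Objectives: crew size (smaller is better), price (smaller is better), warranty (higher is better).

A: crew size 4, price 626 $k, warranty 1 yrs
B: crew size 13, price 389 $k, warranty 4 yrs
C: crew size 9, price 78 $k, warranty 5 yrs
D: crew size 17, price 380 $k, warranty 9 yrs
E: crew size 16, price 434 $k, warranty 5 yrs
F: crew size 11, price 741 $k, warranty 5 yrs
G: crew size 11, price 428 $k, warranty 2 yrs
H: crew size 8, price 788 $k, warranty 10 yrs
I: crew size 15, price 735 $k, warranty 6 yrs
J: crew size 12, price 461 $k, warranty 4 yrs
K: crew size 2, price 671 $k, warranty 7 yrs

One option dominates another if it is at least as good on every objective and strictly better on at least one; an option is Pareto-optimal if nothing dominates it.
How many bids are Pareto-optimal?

A: not dominated.
B: dominated by C (crew size 9≤13, price 78≤389, warranty 5≥4).
C: not dominated (best price).
D: not dominated.
E: dominated by C (crew size 9≤16, price 78≤434, warranty 5≥5).
F: dominated by C (crew size 9≤11, price 78≤741, warranty 5≥5).
G: dominated by C (crew size 9≤11, price 78≤428, warranty 5≥2).
H: not dominated (best warranty).
I: dominated by K (crew size 2≤15, price 671≤735, warranty 7≥6).
J: dominated by C (crew size 9≤12, price 78≤461, warranty 5≥4).
K: not dominated (best crew size).
Pareto-optimal: A, C, D, H, K → 5.

5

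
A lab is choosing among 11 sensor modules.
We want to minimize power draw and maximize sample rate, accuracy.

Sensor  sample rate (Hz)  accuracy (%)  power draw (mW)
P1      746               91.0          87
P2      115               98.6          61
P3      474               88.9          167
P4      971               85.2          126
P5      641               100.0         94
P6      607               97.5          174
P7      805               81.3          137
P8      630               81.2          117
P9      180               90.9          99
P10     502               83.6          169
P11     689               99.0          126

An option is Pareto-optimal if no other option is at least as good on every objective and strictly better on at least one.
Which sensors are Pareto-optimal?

P1: not dominated.
P2: not dominated (best power draw).
P3: dominated by P1 (sample rate 746≥474, accuracy 91.0≥88.9, power draw 87≤167).
P4: not dominated (best sample rate).
P5: not dominated (best accuracy).
P6: dominated by P5 (sample rate 641≥607, accuracy 100.0≥97.5, power draw 94≤174).
P7: dominated by P4 (sample rate 971≥805, accuracy 85.2≥81.3, power draw 126≤137).
P8: dominated by P1 (sample rate 746≥630, accuracy 91.0≥81.2, power draw 87≤117).
P9: dominated by P1 (sample rate 746≥180, accuracy 91.0≥90.9, power draw 87≤99).
P10: dominated by P1 (sample rate 746≥502, accuracy 91.0≥83.6, power draw 87≤169).
P11: not dominated.

P1, P2, P4, P5, P11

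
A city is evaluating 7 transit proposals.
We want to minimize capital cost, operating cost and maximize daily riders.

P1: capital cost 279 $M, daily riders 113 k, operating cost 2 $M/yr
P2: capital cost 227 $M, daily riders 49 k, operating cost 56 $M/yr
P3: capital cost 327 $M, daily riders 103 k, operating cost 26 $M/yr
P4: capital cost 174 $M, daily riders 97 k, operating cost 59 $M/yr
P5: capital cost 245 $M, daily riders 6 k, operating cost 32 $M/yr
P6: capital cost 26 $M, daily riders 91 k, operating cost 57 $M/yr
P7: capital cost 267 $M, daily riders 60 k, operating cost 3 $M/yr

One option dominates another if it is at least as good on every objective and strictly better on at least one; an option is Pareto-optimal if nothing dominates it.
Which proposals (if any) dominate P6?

P1: worse on capital cost (279 vs 26).
P2: worse on capital cost (227 vs 26).
P3: worse on capital cost (327 vs 26).
P4: worse on capital cost (174 vs 26).
P5: worse on capital cost (245 vs 26).
P7: worse on capital cost (267 vs 26).
No option dominates P6.

none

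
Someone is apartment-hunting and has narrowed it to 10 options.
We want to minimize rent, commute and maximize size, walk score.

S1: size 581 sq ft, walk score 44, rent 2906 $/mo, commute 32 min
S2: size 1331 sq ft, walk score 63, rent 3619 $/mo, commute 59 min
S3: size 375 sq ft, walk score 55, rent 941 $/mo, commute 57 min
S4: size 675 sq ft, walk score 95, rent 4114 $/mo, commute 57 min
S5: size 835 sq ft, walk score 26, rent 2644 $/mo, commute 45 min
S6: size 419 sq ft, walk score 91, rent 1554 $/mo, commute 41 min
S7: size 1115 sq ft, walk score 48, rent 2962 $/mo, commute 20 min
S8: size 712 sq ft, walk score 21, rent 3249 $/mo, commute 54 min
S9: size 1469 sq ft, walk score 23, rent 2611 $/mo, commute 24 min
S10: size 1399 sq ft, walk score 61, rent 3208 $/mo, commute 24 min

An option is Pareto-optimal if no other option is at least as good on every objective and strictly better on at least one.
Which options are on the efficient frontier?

S1, S2, S3, S4, S5, S6, S7, S9, S10

S1: not dominated.
S2: not dominated.
S3: not dominated (best rent).
S4: not dominated (best walk score).
S5: not dominated.
S6: not dominated.
S7: not dominated (best commute).
S8: dominated by S5 (size 835≥712, walk score 26≥21, rent 2644≤3249, commute 45≤54).
S9: not dominated (best size).
S10: not dominated.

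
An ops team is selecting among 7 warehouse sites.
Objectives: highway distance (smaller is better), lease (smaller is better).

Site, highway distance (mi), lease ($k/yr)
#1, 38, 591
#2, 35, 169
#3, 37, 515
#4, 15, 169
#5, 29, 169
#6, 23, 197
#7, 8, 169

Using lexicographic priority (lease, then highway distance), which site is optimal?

First minimize lease: best is 169, kept {#2, #4, #5, #7}.
Then minimize highway distance: best is 8, kept {#7}.

#7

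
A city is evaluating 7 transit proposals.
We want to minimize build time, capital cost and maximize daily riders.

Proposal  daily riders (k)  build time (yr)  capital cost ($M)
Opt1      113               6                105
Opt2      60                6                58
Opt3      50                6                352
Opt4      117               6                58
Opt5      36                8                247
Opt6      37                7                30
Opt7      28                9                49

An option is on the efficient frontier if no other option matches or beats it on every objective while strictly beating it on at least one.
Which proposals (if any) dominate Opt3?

Opt1: daily riders 113≥50, build time 6≤6, capital cost 105≤352 — dominates Opt3.
Opt2: daily riders 60≥50, build time 6≤6, capital cost 58≤352 — dominates Opt3.
Opt4: daily riders 117≥50, build time 6≤6, capital cost 58≤352 — dominates Opt3.
Others (Opt5, Opt6, Opt7) are each worse than Opt3 on at least one objective.

Opt1, Opt2, Opt4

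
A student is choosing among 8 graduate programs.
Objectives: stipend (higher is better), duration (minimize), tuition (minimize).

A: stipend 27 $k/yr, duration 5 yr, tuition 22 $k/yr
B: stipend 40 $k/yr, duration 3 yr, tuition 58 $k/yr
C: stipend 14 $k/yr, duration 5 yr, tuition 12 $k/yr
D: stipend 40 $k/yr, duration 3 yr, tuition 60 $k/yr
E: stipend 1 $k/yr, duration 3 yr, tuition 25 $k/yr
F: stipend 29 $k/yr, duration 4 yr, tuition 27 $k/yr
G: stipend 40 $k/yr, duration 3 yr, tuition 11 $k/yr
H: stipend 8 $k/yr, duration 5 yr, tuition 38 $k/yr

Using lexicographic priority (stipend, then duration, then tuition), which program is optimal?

G

First maximize stipend: best is 40, kept {B, D, G}.
Then minimize duration: best is 3, kept {B, D, G}.
Then minimize tuition: best is 11, kept {G}.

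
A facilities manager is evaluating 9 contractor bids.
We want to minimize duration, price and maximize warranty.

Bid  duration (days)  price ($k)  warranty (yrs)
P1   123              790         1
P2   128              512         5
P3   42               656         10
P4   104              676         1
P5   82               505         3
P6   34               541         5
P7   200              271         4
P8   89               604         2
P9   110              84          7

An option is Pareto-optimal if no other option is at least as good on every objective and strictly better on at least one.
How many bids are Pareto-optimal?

4

P1: dominated by P3 (duration 42≤123, price 656≤790, warranty 10≥1).
P2: dominated by P9 (duration 110≤128, price 84≤512, warranty 7≥5).
P3: not dominated (best warranty).
P4: dominated by P3 (duration 42≤104, price 656≤676, warranty 10≥1).
P5: not dominated.
P6: not dominated (best duration).
P7: dominated by P9 (duration 110≤200, price 84≤271, warranty 7≥4).
P8: dominated by P5 (duration 82≤89, price 505≤604, warranty 3≥2).
P9: not dominated (best price).
Pareto-optimal: P3, P5, P6, P9 → 4.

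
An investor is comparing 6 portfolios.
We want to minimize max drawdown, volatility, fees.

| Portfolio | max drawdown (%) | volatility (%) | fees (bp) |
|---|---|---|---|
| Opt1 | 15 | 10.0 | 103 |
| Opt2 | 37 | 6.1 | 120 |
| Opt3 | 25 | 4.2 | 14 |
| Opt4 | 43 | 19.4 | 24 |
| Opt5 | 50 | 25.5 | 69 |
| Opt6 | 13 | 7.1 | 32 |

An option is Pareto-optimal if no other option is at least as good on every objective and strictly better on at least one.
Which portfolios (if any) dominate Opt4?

Opt3: max drawdown 25≤43, volatility 4.2≤19.4, fees 14≤24 — dominates Opt4.
Others (Opt1, Opt2, Opt5, Opt6) are each worse than Opt4 on at least one objective.

Opt3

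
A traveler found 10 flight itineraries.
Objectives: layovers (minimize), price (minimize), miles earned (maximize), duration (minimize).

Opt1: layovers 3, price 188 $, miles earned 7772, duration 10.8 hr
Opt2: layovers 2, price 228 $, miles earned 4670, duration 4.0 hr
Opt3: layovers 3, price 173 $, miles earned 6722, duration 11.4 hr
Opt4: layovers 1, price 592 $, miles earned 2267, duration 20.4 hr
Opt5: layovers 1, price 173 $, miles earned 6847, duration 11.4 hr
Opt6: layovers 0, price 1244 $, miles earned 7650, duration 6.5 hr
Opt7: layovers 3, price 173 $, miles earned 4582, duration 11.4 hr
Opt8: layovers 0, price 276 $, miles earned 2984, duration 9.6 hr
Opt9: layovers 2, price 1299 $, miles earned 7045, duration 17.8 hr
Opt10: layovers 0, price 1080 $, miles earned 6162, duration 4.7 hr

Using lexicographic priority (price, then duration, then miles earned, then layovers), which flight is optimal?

First minimize price: best is 173, kept {Opt3, Opt5, Opt7}.
Then minimize duration: best is 11.4, kept {Opt3, Opt5, Opt7}.
Then maximize miles earned: best is 6847, kept {Opt5}.

Opt5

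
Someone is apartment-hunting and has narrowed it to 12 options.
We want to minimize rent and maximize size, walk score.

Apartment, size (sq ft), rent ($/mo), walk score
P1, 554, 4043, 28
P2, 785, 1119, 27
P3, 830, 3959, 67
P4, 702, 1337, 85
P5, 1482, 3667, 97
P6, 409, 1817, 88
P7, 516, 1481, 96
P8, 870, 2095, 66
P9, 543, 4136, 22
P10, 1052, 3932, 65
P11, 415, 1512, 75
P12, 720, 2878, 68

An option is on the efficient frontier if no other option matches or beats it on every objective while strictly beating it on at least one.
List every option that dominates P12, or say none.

P1: worse on size (554 vs 720).
P2: worse on walk score (27 vs 68).
P3: worse on rent (3959 vs 2878).
P4: worse on size (702 vs 720).
P5: worse on rent (3667 vs 2878).
P6: worse on size (409 vs 720).
P7: worse on size (516 vs 720).
P8: worse on walk score (66 vs 68).
P9: worse on size (543 vs 720).
P10: worse on rent (3932 vs 2878).
P11: worse on size (415 vs 720).
No option dominates P12.

none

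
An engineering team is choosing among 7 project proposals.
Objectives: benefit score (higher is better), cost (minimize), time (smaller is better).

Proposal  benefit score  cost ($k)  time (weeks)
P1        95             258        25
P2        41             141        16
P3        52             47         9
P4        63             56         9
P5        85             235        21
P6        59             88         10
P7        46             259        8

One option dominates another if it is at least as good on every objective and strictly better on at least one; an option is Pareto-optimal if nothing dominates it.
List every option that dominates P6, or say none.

P4

P4: benefit score 63≥59, cost 56≤88, time 9≤10 — dominates P6.
Others (P1, P2, P3, P5, P7) are each worse than P6 on at least one objective.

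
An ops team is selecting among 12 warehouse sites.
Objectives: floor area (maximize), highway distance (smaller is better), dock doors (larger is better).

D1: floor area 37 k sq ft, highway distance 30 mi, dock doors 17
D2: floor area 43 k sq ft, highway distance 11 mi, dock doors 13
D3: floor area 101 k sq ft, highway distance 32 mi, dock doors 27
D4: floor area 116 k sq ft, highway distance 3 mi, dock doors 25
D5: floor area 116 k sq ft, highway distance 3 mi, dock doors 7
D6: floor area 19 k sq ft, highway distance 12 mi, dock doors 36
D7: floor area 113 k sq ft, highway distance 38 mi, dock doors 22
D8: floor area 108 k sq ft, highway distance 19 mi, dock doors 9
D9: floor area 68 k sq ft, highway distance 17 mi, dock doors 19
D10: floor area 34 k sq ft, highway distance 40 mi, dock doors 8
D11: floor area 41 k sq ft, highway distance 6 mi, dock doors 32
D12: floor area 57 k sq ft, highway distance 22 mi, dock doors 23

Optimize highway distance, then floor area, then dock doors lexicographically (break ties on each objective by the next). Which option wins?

D4

First minimize highway distance: best is 3, kept {D4, D5}.
Then maximize floor area: best is 116, kept {D4, D5}.
Then maximize dock doors: best is 25, kept {D4}.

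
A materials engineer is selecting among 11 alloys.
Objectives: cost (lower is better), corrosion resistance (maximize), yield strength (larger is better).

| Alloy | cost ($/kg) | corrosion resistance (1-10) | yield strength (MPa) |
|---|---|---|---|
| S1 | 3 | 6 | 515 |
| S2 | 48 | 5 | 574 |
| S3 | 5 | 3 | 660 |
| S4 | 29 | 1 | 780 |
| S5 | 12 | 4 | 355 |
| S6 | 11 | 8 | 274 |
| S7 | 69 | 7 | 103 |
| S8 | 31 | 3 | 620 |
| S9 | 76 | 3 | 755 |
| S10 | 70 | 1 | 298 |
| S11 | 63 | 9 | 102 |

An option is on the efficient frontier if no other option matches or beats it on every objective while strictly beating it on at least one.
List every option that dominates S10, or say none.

S1, S2, S3, S4, S5, S8

S1: cost 3≤70, corrosion resistance 6≥1, yield strength 515≥298 — dominates S10.
S2: cost 48≤70, corrosion resistance 5≥1, yield strength 574≥298 — dominates S10.
S3: cost 5≤70, corrosion resistance 3≥1, yield strength 660≥298 — dominates S10.
S4: cost 29≤70, corrosion resistance 1≥1, yield strength 780≥298 — dominates S10.
S5: cost 12≤70, corrosion resistance 4≥1, yield strength 355≥298 — dominates S10.
S8: cost 31≤70, corrosion resistance 3≥1, yield strength 620≥298 — dominates S10.
Others (S6, S7, S9, S11) are each worse than S10 on at least one objective.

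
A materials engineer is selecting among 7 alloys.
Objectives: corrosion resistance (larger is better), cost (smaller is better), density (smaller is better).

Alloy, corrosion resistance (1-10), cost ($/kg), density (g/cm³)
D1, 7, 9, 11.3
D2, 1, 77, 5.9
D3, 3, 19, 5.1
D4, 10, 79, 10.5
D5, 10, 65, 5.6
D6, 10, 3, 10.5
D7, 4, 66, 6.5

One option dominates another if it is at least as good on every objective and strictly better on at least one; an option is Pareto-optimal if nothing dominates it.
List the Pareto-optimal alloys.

D3, D5, D6

D1: dominated by D6 (corrosion resistance 10≥7, cost 3≤9, density 10.5≤11.3).
D2: dominated by D3 (corrosion resistance 3≥1, cost 19≤77, density 5.1≤5.9).
D3: not dominated (best density).
D4: dominated by D5 (corrosion resistance 10≥10, cost 65≤79, density 5.6≤10.5).
D5: not dominated.
D6: not dominated (best cost).
D7: dominated by D5 (corrosion resistance 10≥4, cost 65≤66, density 5.6≤6.5).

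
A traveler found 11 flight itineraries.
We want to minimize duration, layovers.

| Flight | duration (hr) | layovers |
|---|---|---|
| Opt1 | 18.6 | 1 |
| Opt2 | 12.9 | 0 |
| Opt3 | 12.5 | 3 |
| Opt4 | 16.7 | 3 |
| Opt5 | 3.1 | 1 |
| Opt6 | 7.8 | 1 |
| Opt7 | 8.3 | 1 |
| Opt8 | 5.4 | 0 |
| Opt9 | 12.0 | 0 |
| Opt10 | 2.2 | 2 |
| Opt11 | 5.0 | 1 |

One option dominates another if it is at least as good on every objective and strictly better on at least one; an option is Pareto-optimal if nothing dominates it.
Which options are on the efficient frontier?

Opt5, Opt8, Opt10

Opt1: dominated by Opt2 (duration 12.9≤18.6, layovers 0≤1).
Opt2: dominated by Opt8 (duration 5.4≤12.9, layovers 0≤0).
Opt3: dominated by Opt5 (duration 3.1≤12.5, layovers 1≤3).
Opt4: dominated by Opt2 (duration 12.9≤16.7, layovers 0≤3).
Opt5: not dominated.
Opt6: dominated by Opt5 (duration 3.1≤7.8, layovers 1≤1).
Opt7: dominated by Opt5 (duration 3.1≤8.3, layovers 1≤1).
Opt8: not dominated.
Opt9: dominated by Opt8 (duration 5.4≤12.0, layovers 0≤0).
Opt10: not dominated (best duration).
Opt11: dominated by Opt5 (duration 3.1≤5.0, layovers 1≤1).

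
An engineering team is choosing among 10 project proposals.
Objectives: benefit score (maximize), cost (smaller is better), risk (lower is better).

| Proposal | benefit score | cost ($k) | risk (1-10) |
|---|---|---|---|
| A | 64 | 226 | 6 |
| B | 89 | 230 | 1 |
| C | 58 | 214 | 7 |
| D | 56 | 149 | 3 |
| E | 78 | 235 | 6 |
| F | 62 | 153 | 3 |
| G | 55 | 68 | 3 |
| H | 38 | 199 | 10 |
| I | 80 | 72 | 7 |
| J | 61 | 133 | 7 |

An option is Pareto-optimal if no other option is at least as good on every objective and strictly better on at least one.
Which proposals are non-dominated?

A: not dominated.
B: not dominated (best benefit score).
C: dominated by F (benefit score 62≥58, cost 153≤214, risk 3≤7).
D: not dominated.
E: dominated by B (benefit score 89≥78, cost 230≤235, risk 1≤6).
F: not dominated.
G: not dominated (best cost).
H: dominated by D (benefit score 56≥38, cost 149≤199, risk 3≤10).
I: not dominated.
J: dominated by I (benefit score 80≥61, cost 72≤133, risk 7≤7).

A, B, D, F, G, I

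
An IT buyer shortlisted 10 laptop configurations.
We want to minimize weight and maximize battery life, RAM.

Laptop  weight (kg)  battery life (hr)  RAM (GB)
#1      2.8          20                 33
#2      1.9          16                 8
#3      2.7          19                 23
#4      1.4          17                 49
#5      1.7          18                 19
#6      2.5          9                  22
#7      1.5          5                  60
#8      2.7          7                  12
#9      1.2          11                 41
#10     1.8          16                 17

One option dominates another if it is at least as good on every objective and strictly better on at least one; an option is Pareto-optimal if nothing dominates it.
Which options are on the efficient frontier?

#1, #3, #4, #5, #7, #9

#1: not dominated (best battery life).
#2: dominated by #4 (weight 1.4≤1.9, battery life 17≥16, RAM 49≥8).
#3: not dominated.
#4: not dominated.
#5: not dominated.
#6: dominated by #4 (weight 1.4≤2.5, battery life 17≥9, RAM 49≥22).
#7: not dominated (best RAM).
#8: dominated by #3 (weight 2.7≤2.7, battery life 19≥7, RAM 23≥12).
#9: not dominated (best weight).
#10: dominated by #4 (weight 1.4≤1.8, battery life 17≥16, RAM 49≥17).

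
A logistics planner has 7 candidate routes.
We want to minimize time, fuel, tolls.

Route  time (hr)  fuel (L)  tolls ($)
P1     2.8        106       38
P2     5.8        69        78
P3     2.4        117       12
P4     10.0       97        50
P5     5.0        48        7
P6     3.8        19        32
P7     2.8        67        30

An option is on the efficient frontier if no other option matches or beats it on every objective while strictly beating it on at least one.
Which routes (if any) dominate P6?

none

P1: worse on fuel (106 vs 19).
P2: worse on time (5.8 vs 3.8).
P3: worse on fuel (117 vs 19).
P4: worse on time (10.0 vs 3.8).
P5: worse on time (5.0 vs 3.8).
P7: worse on fuel (67 vs 19).
No option dominates P6.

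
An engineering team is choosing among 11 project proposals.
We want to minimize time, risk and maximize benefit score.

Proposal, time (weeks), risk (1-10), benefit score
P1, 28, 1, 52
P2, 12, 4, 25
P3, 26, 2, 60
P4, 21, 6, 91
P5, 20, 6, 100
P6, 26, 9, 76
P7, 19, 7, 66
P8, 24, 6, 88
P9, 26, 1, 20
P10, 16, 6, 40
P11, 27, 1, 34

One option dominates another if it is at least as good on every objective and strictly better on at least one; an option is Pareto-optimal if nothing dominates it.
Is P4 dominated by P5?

P5 vs P4: time 20≤21, risk 6≤6, benefit score 100≥91 — P5 is at least as good on every objective with at least one strict improvement.

Yes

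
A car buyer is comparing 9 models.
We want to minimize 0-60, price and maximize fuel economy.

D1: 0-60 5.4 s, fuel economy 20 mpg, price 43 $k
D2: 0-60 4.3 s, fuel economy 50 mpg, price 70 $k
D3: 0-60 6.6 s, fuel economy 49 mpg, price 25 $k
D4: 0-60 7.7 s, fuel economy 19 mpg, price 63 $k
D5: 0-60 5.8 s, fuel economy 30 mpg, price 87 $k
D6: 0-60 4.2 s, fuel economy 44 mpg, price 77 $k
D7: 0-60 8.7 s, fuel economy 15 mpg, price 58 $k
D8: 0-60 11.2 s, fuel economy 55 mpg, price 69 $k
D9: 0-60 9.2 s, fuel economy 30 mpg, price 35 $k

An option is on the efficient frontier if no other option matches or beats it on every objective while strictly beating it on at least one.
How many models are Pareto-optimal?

5

D1: not dominated.
D2: not dominated.
D3: not dominated (best price).
D4: dominated by D1 (0-60 5.4≤7.7, fuel economy 20≥19, price 43≤63).
D5: dominated by D2 (0-60 4.3≤5.8, fuel economy 50≥30, price 70≤87).
D6: not dominated (best 0-60).
D7: dominated by D1 (0-60 5.4≤8.7, fuel economy 20≥15, price 43≤58).
D8: not dominated (best fuel economy).
D9: dominated by D3 (0-60 6.6≤9.2, fuel economy 49≥30, price 25≤35).
Pareto-optimal: D1, D2, D3, D6, D8 → 5.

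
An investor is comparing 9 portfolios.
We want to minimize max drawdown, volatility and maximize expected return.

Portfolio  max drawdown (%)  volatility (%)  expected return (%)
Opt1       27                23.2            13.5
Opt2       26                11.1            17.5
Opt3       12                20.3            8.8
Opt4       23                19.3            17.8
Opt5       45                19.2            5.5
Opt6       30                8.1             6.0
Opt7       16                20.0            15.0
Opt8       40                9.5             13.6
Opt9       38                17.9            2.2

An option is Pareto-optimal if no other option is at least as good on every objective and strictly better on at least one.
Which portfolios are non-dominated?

Opt1: dominated by Opt2 (max drawdown 26≤27, volatility 11.1≤23.2, expected return 17.5≥13.5).
Opt2: not dominated.
Opt3: not dominated (best max drawdown).
Opt4: not dominated (best expected return).
Opt5: dominated by Opt2 (max drawdown 26≤45, volatility 11.1≤19.2, expected return 17.5≥5.5).
Opt6: not dominated (best volatility).
Opt7: not dominated.
Opt8: not dominated.
Opt9: dominated by Opt2 (max drawdown 26≤38, volatility 11.1≤17.9, expected return 17.5≥2.2).

Opt2, Opt3, Opt4, Opt6, Opt7, Opt8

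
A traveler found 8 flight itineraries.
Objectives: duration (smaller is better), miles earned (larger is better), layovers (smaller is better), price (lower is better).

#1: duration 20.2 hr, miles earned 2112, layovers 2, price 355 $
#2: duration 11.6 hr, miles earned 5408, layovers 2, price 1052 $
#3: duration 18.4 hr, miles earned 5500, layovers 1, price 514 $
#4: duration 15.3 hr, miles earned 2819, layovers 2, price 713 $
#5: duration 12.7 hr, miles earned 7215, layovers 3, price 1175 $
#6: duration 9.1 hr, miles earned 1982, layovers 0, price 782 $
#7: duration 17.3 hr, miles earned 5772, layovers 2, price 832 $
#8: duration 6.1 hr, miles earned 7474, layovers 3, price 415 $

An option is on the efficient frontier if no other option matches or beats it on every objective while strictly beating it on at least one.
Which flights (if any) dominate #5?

#8: duration 6.1≤12.7, miles earned 7474≥7215, layovers 3≤3, price 415≤1175 — dominates #5.
Others (#1, #2, #3, #4, #6, #7) are each worse than #5 on at least one objective.

#8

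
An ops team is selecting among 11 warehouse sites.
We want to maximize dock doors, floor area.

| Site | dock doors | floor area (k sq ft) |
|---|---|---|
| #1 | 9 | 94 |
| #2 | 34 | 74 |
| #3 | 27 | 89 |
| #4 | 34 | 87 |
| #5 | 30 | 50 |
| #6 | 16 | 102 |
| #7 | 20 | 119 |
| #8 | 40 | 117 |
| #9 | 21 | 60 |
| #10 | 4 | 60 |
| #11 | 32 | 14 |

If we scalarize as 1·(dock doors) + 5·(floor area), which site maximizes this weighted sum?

#1: 1·9 + 5·94 = 479
#2: 1·34 + 5·74 = 404
#3: 1·27 + 5·89 = 472
#4: 1·34 + 5·87 = 469
#5: 1·30 + 5·50 = 280
#6: 1·16 + 5·102 = 526
#7: 1·20 + 5·119 = 615
#8: 1·40 + 5·117 = 625
#9: 1·21 + 5·60 = 321
#10: 1·4 + 5·60 = 304
#11: 1·32 + 5·14 = 102
Highest: #8 at 625.

#8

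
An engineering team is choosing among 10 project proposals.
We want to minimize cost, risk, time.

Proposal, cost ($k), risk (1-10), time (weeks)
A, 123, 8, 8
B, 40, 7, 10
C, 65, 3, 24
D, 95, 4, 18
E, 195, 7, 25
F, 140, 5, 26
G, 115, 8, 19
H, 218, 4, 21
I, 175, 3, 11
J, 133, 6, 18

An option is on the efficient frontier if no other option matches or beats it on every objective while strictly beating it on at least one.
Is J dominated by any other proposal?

D vs J: cost 95≤133, risk 4≤6, time 18≤18 — D is at least as good on every objective and strictly better on at least one, so D dominates J.

Yes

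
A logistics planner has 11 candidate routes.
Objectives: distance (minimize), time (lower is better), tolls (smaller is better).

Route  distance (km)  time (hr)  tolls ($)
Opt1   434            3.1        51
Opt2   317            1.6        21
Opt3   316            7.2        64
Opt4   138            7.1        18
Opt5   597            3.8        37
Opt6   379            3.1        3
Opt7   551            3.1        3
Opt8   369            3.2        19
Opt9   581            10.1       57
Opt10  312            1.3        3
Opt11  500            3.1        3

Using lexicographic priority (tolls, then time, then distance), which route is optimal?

First minimize tolls: best is 3, kept {Opt6, Opt7, Opt10, Opt11}.
Then minimize time: best is 1.3, kept {Opt10}.

Opt10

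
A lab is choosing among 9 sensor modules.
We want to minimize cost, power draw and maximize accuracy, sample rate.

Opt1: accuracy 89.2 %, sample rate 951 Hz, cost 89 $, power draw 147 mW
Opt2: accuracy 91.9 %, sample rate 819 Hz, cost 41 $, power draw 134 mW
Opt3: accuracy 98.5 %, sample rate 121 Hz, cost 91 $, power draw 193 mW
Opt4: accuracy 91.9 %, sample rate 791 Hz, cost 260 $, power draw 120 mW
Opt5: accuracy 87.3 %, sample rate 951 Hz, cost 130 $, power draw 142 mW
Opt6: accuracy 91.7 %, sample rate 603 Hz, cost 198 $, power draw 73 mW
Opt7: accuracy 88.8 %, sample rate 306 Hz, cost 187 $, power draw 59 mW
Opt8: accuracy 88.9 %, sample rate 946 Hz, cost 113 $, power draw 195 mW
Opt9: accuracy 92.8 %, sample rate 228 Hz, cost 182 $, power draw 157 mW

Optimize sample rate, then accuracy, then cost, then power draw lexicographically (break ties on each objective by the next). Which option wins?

First maximize sample rate: best is 951, kept {Opt1, Opt5}.
Then maximize accuracy: best is 89.2, kept {Opt1}.

Opt1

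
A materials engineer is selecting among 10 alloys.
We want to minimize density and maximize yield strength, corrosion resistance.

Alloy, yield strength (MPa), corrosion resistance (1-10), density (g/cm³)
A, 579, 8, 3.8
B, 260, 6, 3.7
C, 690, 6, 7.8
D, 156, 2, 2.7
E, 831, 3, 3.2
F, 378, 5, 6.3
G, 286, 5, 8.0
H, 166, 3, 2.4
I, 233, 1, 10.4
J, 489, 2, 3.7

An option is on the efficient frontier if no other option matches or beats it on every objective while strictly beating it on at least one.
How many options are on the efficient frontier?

5

A: not dominated (best corrosion resistance).
B: not dominated.
C: not dominated.
D: dominated by H (yield strength 166≥156, corrosion resistance 3≥2, density 2.4≤2.7).
E: not dominated (best yield strength).
F: dominated by A (yield strength 579≥378, corrosion resistance 8≥5, density 3.8≤6.3).
G: dominated by A (yield strength 579≥286, corrosion resistance 8≥5, density 3.8≤8.0).
H: not dominated (best density).
I: dominated by A (yield strength 579≥233, corrosion resistance 8≥1, density 3.8≤10.4).
J: dominated by E (yield strength 831≥489, corrosion resistance 3≥2, density 3.2≤3.7).
Pareto-optimal: A, B, C, E, H → 5.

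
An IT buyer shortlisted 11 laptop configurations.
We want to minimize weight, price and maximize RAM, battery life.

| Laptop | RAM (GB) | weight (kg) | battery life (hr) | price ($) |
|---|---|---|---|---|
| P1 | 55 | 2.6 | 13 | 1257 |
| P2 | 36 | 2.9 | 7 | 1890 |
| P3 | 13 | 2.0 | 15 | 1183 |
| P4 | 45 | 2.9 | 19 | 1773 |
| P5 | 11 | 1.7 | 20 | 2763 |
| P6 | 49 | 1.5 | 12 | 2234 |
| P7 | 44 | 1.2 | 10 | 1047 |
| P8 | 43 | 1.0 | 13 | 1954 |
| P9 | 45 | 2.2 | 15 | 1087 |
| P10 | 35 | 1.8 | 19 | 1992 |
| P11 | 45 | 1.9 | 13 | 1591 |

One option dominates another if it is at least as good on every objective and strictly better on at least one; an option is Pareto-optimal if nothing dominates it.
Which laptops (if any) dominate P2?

P1, P4, P7, P9, P11

P1: RAM 55≥36, weight 2.6≤2.9, battery life 13≥7, price 1257≤1890 — dominates P2.
P4: RAM 45≥36, weight 2.9≤2.9, battery life 19≥7, price 1773≤1890 — dominates P2.
P7: RAM 44≥36, weight 1.2≤2.9, battery life 10≥7, price 1047≤1890 — dominates P2.
P9: RAM 45≥36, weight 2.2≤2.9, battery life 15≥7, price 1087≤1890 — dominates P2.
P11: RAM 45≥36, weight 1.9≤2.9, battery life 13≥7, price 1591≤1890 — dominates P2.
Others (P3, P5, P6, P8, P10) are each worse than P2 on at least one objective.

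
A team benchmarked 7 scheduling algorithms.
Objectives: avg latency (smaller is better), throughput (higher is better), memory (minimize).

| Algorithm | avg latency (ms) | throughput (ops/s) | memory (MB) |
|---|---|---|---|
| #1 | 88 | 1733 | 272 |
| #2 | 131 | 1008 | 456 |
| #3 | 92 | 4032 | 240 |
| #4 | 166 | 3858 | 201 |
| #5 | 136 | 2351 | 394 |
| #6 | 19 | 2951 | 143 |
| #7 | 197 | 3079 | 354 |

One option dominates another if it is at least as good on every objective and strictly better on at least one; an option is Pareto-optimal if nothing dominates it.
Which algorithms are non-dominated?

#3, #4, #6

#1: dominated by #6 (avg latency 19≤88, throughput 2951≥1733, memory 143≤272).
#2: dominated by #1 (avg latency 88≤131, throughput 1733≥1008, memory 272≤456).
#3: not dominated (best throughput).
#4: not dominated.
#5: dominated by #3 (avg latency 92≤136, throughput 4032≥2351, memory 240≤394).
#6: not dominated (best avg latency).
#7: dominated by #3 (avg latency 92≤197, throughput 4032≥3079, memory 240≤354).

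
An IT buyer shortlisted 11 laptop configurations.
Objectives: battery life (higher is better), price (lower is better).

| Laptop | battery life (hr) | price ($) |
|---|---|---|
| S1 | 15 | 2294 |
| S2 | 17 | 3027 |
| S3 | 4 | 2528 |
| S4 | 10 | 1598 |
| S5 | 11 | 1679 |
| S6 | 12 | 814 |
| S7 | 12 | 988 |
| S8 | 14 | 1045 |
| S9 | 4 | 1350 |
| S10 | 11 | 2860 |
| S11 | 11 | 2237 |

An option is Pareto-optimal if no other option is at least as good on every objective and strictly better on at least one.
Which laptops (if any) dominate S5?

S6: battery life 12≥11, price 814≤1679 — dominates S5.
S7: battery life 12≥11, price 988≤1679 — dominates S5.
S8: battery life 14≥11, price 1045≤1679 — dominates S5.
Others (S1, S2, S3, S4, S9, S10, S11) are each worse than S5 on at least one objective.

S6, S7, S8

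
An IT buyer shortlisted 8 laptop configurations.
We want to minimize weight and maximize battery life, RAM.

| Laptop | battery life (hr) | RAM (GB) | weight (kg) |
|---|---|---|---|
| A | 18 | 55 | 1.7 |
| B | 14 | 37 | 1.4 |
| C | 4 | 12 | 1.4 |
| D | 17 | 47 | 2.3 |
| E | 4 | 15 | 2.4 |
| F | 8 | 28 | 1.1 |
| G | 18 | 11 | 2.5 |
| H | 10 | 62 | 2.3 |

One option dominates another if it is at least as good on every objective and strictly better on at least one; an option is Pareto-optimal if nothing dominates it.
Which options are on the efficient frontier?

A: not dominated.
B: not dominated.
C: dominated by B (battery life 14≥4, RAM 37≥12, weight 1.4≤1.4).
D: dominated by A (battery life 18≥17, RAM 55≥47, weight 1.7≤2.3).
E: dominated by A (battery life 18≥4, RAM 55≥15, weight 1.7≤2.4).
F: not dominated (best weight).
G: dominated by A (battery life 18≥18, RAM 55≥11, weight 1.7≤2.5).
H: not dominated (best RAM).

A, B, F, H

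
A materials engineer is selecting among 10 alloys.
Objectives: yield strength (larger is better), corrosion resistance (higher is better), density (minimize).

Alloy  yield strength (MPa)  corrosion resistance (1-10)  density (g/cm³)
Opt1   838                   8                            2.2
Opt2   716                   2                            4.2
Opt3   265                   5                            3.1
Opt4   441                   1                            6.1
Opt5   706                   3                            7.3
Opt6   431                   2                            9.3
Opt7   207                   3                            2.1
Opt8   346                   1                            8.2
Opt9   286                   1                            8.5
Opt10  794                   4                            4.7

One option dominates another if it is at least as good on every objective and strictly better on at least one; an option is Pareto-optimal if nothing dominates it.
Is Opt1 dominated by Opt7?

No

Opt7 vs Opt1: Opt7 is worse on yield strength (207 vs 838), so it does not dominate Opt1.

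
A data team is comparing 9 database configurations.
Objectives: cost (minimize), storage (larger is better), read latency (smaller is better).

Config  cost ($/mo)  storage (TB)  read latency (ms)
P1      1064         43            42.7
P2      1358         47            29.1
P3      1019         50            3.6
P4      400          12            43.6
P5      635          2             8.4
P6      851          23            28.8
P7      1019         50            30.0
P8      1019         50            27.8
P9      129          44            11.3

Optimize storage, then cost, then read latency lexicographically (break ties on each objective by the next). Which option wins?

P3

First maximize storage: best is 50, kept {P3, P7, P8}.
Then minimize cost: best is 1019, kept {P3, P7, P8}.
Then minimize read latency: best is 3.6, kept {P3}.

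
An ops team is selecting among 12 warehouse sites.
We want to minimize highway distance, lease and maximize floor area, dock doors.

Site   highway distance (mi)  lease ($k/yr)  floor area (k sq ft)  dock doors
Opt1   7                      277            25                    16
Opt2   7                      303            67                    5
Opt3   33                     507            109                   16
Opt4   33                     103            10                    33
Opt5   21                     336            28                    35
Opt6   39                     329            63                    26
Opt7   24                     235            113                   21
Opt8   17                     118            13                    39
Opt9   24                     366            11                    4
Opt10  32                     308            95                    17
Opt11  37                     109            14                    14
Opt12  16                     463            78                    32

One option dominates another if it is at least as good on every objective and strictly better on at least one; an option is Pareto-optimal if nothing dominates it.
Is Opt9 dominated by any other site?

Opt1 vs Opt9: highway distance 7≤24, lease 277≤366, floor area 25≥11, dock doors 16≥4 — Opt1 is at least as good on every objective and strictly better on at least one, so Opt1 dominates Opt9.

Yes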